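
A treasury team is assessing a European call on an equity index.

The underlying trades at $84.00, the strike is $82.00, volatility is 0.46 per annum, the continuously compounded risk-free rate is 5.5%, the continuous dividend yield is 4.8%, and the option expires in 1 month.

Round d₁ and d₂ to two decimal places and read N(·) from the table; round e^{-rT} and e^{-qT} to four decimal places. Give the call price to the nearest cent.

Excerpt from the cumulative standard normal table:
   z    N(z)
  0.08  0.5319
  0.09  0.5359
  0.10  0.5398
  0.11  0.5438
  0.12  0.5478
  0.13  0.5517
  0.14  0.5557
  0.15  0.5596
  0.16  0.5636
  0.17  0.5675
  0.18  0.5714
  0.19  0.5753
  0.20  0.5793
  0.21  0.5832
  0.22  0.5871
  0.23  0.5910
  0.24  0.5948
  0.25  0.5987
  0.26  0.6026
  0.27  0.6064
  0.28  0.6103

$5.38

T = 0.08333;  σ√T = 0.1328
ln(S/K) + (r − q + σ²/2)T = ln(84/82) + (0.055 − 0.048 + 0.46²/2)·0.08333 = 0.0241 + 0.0094 = 0.0335
d₁ = 0.0335 / 0.1328 = 0.2523 ⇒ 0.25
d₂ = d₁ − σ√T = 0.2523 − 0.1328 = 0.1195 ⇒ 0.12
exp(−qT) = exp(−0.048·0.08333) = 0.9960;  exp(−rT) = exp(−0.055·0.08333) = 0.9954
C = 84·0.9960·N(0.25) − 82·0.9954·N(0.12) = 84·0.9960·0.5987 − 82·0.9954·0.5478 = 50.0896 − 44.7130 = 5.3767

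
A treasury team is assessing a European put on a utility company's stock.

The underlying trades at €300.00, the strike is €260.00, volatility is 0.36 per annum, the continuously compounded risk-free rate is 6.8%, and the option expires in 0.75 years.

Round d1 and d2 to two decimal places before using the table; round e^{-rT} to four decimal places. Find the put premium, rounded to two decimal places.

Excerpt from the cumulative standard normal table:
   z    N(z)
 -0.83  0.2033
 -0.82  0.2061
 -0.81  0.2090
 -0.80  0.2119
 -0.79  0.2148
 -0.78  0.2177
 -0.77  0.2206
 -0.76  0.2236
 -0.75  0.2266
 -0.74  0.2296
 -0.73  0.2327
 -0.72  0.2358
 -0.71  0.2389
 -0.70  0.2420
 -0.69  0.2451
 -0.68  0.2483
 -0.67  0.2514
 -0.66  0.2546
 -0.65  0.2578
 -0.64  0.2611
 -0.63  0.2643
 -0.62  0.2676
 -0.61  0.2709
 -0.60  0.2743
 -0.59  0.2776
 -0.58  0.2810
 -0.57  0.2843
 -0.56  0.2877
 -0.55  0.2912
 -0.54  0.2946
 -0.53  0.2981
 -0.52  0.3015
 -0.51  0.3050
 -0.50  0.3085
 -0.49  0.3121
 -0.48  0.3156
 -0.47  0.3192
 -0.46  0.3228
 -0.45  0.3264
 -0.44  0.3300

σ√T = 0.36 × 0.8660 = 0.3118
d₁ = [ln(300/260) + (0.068 + ½·0.36²)·0.75] / (σ√T) = (0.1431 + 0.0996) / 0.3118 = 0.7785 which rounds to 0.78
d₂ = 0.7785 − 0.3118 = 0.4667 which rounds to 0.47
e^(−rT) = e^(−0.068·0.75) = 0.9503
N(−d₂) = N(-0.47) = 0.3192;  N(−d₁) = N(-0.78) = 0.2177
P = 260·0.9503·0.3192 − 300·0.2177 = 78.8673 − 65.3100 = 13.5573

€13.56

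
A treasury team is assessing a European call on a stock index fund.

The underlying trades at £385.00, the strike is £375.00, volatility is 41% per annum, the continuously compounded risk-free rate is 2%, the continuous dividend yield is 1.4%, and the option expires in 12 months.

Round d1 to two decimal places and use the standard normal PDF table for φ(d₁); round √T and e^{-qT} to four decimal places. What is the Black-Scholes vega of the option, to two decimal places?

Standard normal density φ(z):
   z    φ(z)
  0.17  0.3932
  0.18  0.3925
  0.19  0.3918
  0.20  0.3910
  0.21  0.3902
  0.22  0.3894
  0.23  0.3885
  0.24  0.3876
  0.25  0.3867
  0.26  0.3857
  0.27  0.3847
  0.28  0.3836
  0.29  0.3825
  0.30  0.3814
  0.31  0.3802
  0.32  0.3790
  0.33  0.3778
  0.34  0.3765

σ√T = 0.41 × 1.0000 = 0.4100
ln(S/K) + (r − q + σ²/2)T = ln(385/375) + (0.02 − 0.014 + 0.41²/2)·1 = 0.0263 + 0.0900 = 0.1164
d₁ = 0.1164 / 0.4100 = 0.2838 ⇒ 0.28
√T = √1 = 1.0000
φ(d₁) = φ(0.28) = 0.3836
e^(−qT) = e^(−0.014·1) = 0.9861
vega = S·e^(−qT)·φ(d₁)·√T = 385·0.9861·0.3836·1.0000 = 145.6332

145.63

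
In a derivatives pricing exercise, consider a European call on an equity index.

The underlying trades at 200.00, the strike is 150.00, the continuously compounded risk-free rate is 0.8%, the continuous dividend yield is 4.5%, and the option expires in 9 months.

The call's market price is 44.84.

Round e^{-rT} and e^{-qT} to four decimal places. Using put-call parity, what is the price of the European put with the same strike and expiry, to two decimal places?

0.58

exp(−qT) = exp(−0.045·0.75) = 0.9668;  exp(−rT) = exp(−0.008·0.75) = 0.9940
Put-call parity: C − P = S·e^(−qT) − K·e^(−rT) = 200·0.9668 − 150·0.9940 = 193.3600 − 149.1000 = 44.2600
P = C − (C − P) = 44.84 − (44.2600) = 0.5800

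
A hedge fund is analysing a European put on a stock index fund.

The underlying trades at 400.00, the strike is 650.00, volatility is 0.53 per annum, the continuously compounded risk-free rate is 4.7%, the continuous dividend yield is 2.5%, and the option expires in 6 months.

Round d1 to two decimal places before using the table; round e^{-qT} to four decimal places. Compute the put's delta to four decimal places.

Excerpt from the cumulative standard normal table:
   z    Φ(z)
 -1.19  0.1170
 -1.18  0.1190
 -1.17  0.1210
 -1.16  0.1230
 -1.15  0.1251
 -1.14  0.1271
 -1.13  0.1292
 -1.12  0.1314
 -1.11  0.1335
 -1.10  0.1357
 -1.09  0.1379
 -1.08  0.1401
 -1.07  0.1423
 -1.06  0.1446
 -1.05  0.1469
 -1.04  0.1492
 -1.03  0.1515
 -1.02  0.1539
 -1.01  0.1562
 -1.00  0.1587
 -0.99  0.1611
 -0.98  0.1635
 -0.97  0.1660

T = 0.5;  σ√T = 0.3748
ln(S/K) + (r − q + σ²/2)T = ln(400/650) + (0.047 − 0.025 + 0.53²/2)·0.5 = -0.4855 + 0.0812 = -0.4043
d₁ = -0.4043 / 0.3748 = -1.0788 → -1.08
N(d₁) = N(-1.08) = 0.1401
Δ_put = exp(−qT)·(N(d₁) − 1) = 0.9876·(0.1401 − 1) = -0.8492

-0.8492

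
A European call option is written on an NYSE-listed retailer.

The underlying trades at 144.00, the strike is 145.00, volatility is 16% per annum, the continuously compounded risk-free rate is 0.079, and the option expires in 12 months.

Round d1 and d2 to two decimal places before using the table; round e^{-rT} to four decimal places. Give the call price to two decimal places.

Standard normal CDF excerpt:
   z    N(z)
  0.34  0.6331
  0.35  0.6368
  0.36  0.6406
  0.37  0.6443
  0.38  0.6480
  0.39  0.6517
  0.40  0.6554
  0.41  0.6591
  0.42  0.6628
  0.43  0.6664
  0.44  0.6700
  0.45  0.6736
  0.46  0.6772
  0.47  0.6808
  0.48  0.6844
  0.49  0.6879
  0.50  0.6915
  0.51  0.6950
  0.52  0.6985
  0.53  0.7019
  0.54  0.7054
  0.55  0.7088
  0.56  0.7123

14.75

σ√T = 0.16 × 1.0000 = 0.1600
d₁ = [ln(144/145) + (0.079 + 0.16²/2)·1] / 0.1600 = [-0.0069 + 0.0918] / 0.1600 = 0.5305 → 0.53
d₂ = d₁ − σ√T = 0.5305 − 0.1600 = 0.3705 → 0.37
e^(−rT) = e^(−0.079·1) = 0.9240
C = 144·N(0.53) − 145·0.9240·N(0.37) = 144·0.7019 − 145·0.9240·0.6443 = 101.0736 − 86.3233 = 14.7503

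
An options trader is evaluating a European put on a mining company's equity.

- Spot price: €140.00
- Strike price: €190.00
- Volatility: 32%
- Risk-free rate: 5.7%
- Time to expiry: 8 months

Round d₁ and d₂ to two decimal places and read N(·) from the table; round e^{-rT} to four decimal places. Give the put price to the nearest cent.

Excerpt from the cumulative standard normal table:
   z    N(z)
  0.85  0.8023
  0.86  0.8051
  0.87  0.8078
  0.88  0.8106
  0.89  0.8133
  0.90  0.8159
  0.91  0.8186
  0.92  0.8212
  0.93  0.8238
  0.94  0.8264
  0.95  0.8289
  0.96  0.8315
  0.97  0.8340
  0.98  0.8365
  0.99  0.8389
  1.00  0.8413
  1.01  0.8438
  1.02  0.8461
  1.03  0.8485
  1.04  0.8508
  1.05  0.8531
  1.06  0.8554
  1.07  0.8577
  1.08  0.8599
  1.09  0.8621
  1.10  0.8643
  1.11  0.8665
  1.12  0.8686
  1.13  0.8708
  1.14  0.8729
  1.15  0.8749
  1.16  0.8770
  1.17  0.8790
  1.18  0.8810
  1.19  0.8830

€46.17

σ√T = 0.32 × 0.8165 = 0.2613
d₁ = [ln(140/190) + (0.057 + ½·0.32²)·0.6667] / (σ√T) = (-0.3054 + 0.0721) / 0.2613 = -0.8927 which rounds to -0.89
d₂ = -0.8927 − 0.2613 = -1.1540 which rounds to -1.15
e^(−rT) = e^(−0.057·0.6667) = 0.9627
N(−d₂) = N(1.15) = 0.8749;  N(−d₁) = N(0.89) = 0.8133
P = 190·0.9627·0.8749 − 140·0.8133 = 160.0306 − 113.8620 = 46.1686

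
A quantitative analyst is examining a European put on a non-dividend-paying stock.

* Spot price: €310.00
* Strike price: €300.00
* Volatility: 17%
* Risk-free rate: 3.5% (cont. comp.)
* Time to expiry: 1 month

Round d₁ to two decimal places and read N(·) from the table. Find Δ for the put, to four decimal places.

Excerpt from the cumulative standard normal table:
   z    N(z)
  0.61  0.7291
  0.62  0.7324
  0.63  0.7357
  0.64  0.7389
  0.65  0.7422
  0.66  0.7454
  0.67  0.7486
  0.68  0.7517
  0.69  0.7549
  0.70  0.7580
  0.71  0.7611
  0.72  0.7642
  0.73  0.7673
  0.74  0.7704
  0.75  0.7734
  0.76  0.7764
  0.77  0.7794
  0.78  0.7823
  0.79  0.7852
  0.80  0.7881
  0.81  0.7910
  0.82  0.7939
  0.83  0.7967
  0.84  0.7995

-0.2266

σ√T = 0.17·√0.08333 = 0.0491
d₁ = [ln(310/300) + (0.035 + ½·0.17²)·0.08333] / (σ√T) = (0.0328 + 0.0041) / 0.0491 = 0.7521 → 0.75
N(d₁) = N(0.75) = 0.7734
Δ_put = N(d₁) − 1 = 0.7734 − 1 = -0.2266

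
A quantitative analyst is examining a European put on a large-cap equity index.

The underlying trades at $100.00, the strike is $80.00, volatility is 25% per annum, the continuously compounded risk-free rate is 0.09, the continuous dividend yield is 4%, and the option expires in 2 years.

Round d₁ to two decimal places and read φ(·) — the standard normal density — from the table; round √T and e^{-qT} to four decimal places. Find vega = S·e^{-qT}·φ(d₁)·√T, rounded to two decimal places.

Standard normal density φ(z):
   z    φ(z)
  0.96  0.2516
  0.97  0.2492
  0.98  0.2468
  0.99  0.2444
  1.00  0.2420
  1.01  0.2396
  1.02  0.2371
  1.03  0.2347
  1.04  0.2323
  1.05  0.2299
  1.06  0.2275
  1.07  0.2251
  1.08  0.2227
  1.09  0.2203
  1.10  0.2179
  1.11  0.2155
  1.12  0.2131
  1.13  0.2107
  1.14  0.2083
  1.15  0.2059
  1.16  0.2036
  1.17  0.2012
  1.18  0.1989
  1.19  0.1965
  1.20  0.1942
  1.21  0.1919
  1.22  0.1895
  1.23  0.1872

28.76

σ√T = 0.25 × 1.4142 = 0.3536
d₁ = [ln(100/80) + (0.09 − 0.04 + 0.25²/2)·2] / 0.3536 = [0.2231 + 0.1625] / 0.3536 = 1.0908 which rounds to 1.09
√T = √2 = 1.4142
φ(d₁) = φ(1.09) = 0.2203
e^(−qT) = e^(−0.04·2) = 0.9231
vega = S·e^(−qT)·φ(d₁)·√T = 100·0.9231·0.2203·1.4142 = 28.7590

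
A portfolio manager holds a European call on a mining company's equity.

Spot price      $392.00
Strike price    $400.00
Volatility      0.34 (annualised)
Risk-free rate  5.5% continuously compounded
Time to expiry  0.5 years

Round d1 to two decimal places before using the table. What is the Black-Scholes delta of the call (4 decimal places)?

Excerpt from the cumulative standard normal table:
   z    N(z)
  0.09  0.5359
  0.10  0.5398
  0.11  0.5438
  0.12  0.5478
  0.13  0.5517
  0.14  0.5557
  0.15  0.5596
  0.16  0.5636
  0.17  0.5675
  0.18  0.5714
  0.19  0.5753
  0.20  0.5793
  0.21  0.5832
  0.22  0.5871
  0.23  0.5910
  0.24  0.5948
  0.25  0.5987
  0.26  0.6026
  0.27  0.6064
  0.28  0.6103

T = 0.5;  σ√T = 0.2404
d₁ = [ln(392/400) + (0.055 + ½·0.34²)·0.5] / (σ√T) = (-0.0202 + 0.0564) / 0.2404 = 0.1506 ⇒ 0.15
N(d₁) = N(0.15) = 0.5596
Δ_call = N(d₁) = 0.5596

0.5596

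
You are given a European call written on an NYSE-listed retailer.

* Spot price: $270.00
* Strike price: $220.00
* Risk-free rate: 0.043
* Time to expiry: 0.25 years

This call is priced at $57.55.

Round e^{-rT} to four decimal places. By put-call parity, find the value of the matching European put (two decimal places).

e^(−rT) = e^(−0.043·0.25) = 0.9893
Put-call parity: C − P = S − K·e^(−rT) = 270 − 220·0.9893 = 270 − 217.6460 = 52.3540
P = C − (C − P) = 57.55 − (52.3540) = 5.1960

$5.20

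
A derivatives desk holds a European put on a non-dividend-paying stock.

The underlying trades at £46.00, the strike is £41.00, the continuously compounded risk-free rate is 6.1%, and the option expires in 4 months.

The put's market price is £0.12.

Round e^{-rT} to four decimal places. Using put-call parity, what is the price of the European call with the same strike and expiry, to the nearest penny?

exp(−rT) = exp(−0.061·0.3333) = 0.9799
Put-call parity: C − P = S − K·e^(−rT) = 46 − 41·0.9799 = 46 − 40.1759 = 5.8241
C = P + (C − P) = 0.12 + (5.8241) = 5.9441

£5.94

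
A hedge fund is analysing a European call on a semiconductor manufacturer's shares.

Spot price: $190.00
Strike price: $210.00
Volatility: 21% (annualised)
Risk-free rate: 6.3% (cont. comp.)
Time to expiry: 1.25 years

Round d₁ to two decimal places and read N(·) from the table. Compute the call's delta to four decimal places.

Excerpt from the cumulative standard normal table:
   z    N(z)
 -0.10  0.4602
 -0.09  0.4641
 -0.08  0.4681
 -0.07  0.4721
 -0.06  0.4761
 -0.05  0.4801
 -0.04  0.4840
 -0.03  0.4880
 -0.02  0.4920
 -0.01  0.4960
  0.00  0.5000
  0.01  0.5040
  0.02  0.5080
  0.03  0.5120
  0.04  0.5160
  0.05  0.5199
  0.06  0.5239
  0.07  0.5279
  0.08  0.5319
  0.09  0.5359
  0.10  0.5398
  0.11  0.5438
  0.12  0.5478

0.5120

σ√T = 0.21·√1.25 = 0.2348
d₁ = [ln(190/210) + (0.063 + 0.21²/2)·1.25] / 0.2348 = [-0.1001 + 0.1063] / 0.2348 = 0.0265 ⇒ 0.03
N(d₁) = N(0.03) = 0.5120
Δ_call = N(d₁) = 0.5120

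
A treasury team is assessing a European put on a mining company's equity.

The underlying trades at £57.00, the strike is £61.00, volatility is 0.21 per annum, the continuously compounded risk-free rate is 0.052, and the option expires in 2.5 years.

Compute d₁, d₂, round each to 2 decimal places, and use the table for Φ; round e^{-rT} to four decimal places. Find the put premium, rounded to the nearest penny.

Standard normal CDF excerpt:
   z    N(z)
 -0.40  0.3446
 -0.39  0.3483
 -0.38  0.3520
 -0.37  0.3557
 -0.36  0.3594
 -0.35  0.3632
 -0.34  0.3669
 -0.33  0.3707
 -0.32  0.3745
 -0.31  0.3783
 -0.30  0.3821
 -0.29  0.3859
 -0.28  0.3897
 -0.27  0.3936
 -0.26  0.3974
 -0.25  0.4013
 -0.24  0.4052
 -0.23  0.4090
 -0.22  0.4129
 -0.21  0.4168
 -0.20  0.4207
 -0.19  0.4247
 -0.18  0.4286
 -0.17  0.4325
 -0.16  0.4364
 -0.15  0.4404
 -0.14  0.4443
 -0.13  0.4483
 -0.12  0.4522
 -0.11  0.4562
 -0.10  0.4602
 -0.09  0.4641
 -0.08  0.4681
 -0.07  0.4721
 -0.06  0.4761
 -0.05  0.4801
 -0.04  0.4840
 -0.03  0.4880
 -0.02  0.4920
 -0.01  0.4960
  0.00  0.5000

£5.65

σ√T = 0.21 × 1.5811 = 0.3320
d₁ = [ln(57/61) + (0.052 + 0.21²/2)·2.5] / 0.3320 = [-0.0678 + 0.1851] / 0.3320 = 0.3533 which rounds to 0.35
d₂ = d₁ − σ√T = 0.3533 − 0.3320 = 0.0212 which rounds to 0.02
exp(−rT) = exp(−0.052·2.5) = 0.8781
N(−d₂) = N(-0.02) = 0.4920;  N(−d₁) = N(-0.35) = 0.3632
P = 61·0.8781·0.4920 − 57·0.3632 = 26.3535 − 20.7024 = 5.6511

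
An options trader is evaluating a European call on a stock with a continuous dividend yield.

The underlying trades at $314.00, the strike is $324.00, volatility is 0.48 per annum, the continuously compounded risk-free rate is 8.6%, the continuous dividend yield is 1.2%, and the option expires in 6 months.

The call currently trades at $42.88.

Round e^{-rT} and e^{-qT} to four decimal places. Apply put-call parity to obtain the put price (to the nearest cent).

e^(−qT) = e^(−0.012·0.5) = 0.9940;  e^(−rT) = e^(−0.086·0.5) = 0.9579
Put-call parity: C − P = S·e^(−qT) − K·e^(−rT) = 314·0.9940 − 324·0.9579 = 312.1160 − 310.3596 = 1.7564
P = C − (C − P) = 42.88 − (1.7564) = 41.1236

$41.12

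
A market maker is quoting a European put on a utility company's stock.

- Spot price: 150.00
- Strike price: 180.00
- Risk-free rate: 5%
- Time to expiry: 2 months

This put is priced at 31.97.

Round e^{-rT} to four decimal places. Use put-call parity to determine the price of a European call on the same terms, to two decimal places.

exp(−rT) = exp(−0.05·0.1667) = 0.9917
Put-call parity: C − P = S − K·e^(−rT) = 150 − 180·0.9917 = 150 − 178.5060 = -28.5060
C = P + (C − P) = 31.97 + (-28.5060) = 3.4640

3.46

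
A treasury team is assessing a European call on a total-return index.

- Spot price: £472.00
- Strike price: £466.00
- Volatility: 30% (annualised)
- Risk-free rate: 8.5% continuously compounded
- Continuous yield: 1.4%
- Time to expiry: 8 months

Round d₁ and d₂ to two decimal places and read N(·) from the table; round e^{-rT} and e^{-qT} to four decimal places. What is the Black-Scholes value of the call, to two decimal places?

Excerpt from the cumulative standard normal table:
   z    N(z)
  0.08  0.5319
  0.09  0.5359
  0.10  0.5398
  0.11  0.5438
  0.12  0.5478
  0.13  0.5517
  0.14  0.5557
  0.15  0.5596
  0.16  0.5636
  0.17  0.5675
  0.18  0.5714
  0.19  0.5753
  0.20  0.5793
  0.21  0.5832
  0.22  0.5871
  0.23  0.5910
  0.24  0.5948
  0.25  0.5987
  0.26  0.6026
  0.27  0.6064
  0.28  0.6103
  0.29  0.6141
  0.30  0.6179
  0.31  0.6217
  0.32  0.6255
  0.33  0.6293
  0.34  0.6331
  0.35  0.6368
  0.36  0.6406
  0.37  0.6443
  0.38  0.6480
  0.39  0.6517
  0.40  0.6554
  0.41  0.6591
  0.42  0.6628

£60.07

σ√T = 0.3 × 0.8165 = 0.2449
d₁ = [ln(472/466) + (0.085 − 0.014 + 0.3²/2)·0.6667] / 0.2449 = [0.0128 + 0.0773] / 0.2449 = 0.3679 ≈ 0.37
d₂ = d₁ − σ√T = 0.3679 − 0.2449 = 0.1230 ≈ 0.12
e^(−qT) = e^(−0.014·0.6667) = 0.9907;  e^(−rT) = e^(−0.085·0.6667) = 0.9449
N(d₁) = N(0.37) = 0.6443;  N(d₂) = N(0.12) = 0.5478
C = 472·0.9907·0.6443 − 466·0.9449·0.5478 = 301.2814 − 241.2092 = 60.0722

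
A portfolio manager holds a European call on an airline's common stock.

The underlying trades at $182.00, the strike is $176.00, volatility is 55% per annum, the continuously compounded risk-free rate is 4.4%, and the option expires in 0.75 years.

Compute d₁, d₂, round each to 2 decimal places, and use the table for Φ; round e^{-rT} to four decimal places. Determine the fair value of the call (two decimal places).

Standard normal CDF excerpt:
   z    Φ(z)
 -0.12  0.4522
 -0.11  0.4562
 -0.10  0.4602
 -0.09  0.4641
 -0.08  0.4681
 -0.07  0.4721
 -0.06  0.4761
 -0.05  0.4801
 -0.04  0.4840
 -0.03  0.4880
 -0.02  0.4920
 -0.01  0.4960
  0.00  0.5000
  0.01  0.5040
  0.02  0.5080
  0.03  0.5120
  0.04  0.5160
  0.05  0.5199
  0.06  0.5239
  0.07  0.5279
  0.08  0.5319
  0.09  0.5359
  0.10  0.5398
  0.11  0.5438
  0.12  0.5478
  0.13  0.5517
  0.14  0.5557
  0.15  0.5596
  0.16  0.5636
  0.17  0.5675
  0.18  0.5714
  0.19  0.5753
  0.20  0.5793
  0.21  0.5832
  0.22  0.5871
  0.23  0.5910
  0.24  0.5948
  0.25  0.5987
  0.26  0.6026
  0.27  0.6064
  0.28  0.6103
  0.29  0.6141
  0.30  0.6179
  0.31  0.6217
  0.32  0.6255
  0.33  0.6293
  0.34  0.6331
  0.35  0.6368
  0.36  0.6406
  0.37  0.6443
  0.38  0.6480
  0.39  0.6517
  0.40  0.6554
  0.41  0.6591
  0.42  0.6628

$39.57

σ√T = 0.55 × 0.8660 = 0.4763
d₁ = [ln(182/176) + (0.044 + 0.55²/2)·0.75] / 0.4763 = [0.0335 + 0.1464] / 0.4763 = 0.3778 → 0.38
d₂ = d₁ − σ√T = 0.3778 − 0.4763 = -0.0985 → -0.10
exp(−rT) = exp(−0.044·0.75) = 0.9675
N(d₁) = N(0.38) = 0.6480;  N(d₂) = N(-0.10) = 0.4602
C = 182·0.6480 − 176·0.9675·0.4602 = 117.9360 − 78.3629 = 39.5731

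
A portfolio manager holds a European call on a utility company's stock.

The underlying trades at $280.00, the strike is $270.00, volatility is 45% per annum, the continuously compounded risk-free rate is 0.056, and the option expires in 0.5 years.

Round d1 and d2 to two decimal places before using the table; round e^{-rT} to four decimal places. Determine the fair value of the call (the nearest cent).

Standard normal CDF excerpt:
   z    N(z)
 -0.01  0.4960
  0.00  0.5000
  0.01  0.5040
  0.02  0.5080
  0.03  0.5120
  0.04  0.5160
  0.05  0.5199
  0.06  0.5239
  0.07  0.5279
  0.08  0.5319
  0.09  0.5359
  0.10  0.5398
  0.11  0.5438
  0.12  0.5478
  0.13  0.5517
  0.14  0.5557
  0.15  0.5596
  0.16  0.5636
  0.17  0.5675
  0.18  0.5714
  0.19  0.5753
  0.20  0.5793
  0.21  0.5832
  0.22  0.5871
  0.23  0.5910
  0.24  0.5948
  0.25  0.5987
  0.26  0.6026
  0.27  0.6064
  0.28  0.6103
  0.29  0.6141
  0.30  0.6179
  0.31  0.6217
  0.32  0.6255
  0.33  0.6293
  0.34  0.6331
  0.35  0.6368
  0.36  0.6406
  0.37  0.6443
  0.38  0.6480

σ√T = 0.45 × 0.7071 = 0.3182
ln(S/K) + (r + σ²/2)T = ln(280/270) + (0.056 + 0.45²/2)·0.5 = 0.0364 + 0.0786 = 0.1150
d₁ = 0.1150 / 0.3182 = 0.3614 ⇒ 0.36
d₂ = d₁ − σ√T = 0.3614 − 0.3182 = 0.0432 ⇒ 0.04
e^(−rT) = e^(−0.056·0.5) = 0.9724
N(d₁) = N(0.36) = 0.6406;  N(d₂) = N(0.04) = 0.5160
C = 280·0.6406 − 270·0.9724·0.5160 = 179.3680 − 135.4748 = 43.8932

$43.89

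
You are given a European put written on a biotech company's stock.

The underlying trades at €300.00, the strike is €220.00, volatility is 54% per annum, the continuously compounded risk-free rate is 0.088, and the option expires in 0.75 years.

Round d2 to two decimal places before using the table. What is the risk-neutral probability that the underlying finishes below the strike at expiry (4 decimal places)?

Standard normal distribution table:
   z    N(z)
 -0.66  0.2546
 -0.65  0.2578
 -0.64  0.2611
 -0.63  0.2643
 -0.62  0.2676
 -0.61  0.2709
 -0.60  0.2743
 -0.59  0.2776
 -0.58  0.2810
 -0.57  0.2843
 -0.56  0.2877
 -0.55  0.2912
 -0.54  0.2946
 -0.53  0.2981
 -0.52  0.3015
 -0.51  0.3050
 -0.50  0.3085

0.2843

σ√T = 0.54 × 0.8660 = 0.4677
ln(S/K) + (r + σ²/2)T = ln(300/220) + (0.088 + 0.54²/2)·0.75 = 0.3102 + 0.1754 = 0.4855
d₁ = 0.4855 / 0.4677 = 1.0382 ⇒ 1.04
d₂ = d₁ − σ√T = 1.0382 − 0.4677 = 0.5705 ⇒ 0.57
Risk-neutral Pr[S_T < K] = N(−d₂) = N(-0.57) = 0.2843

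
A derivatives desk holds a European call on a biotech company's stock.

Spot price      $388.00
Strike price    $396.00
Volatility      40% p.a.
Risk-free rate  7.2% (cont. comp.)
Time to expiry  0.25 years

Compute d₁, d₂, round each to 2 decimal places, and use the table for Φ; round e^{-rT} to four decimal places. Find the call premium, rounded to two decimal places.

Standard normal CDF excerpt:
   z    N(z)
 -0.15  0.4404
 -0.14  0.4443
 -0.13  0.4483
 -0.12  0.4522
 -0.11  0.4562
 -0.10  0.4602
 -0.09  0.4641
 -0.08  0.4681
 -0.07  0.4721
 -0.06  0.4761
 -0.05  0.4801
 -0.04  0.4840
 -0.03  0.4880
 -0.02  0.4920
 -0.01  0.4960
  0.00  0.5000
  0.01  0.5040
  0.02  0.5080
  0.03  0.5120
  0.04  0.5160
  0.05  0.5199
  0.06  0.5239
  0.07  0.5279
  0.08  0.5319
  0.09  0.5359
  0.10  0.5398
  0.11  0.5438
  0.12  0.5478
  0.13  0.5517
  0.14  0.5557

T = 0.25;  σ√T = 0.2000
d₁ = [ln(388/396) + (0.072 + 0.4²/2)·0.25] / 0.2000 = [-0.0204 + 0.0380] / 0.2000 = 0.0880 ⇒ 0.09
d₂ = d₁ − σ√T = 0.0880 − 0.2000 = -0.1120 ⇒ -0.11
exp(−rT) = exp(−0.072·0.25) = 0.9822
N(d₁) = N(0.09) = 0.5359;  N(d₂) = N(-0.11) = 0.4562
C = 388·0.5359 − 396·0.9822·0.4562 = 207.9292 − 177.4395 = 30.4897

$30.49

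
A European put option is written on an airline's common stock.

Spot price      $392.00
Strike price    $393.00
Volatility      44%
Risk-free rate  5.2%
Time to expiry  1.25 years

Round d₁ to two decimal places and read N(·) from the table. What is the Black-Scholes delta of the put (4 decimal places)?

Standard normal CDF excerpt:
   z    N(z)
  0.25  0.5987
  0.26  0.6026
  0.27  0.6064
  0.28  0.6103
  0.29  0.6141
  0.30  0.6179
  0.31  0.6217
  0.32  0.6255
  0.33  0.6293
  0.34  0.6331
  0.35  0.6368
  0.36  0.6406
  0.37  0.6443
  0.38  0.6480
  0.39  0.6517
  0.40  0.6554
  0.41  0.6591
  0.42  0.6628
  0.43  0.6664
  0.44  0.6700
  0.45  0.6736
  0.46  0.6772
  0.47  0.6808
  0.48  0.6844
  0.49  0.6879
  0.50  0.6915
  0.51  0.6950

-0.3557

σ√T = 0.44·√1.25 = 0.4919
d₁ = [ln(392/393) + (0.052 + 0.44²/2)·1.25] / 0.4919 = [-0.0025 + 0.1860] / 0.4919 = 0.3729 ≈ 0.37
N(d₁) = N(0.37) = 0.6443
Δ_put = N(d₁) − 1 = 0.6443 − 1 = -0.3557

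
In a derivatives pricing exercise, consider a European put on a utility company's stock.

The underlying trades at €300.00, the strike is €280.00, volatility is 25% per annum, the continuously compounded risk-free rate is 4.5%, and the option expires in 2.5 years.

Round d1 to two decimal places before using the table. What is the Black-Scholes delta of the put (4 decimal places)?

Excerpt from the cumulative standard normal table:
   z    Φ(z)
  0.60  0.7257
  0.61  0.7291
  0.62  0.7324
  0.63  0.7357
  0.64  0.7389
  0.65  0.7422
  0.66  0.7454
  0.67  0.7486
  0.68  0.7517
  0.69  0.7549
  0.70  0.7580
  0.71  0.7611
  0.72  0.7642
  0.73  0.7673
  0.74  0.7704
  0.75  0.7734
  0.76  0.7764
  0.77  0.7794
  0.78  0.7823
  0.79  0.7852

-0.2546

σ√T = 0.25 × 1.5811 = 0.3953
d₁ = [ln(300/280) + (0.045 + 0.25²/2)·2.5] / 0.3953 = [0.0690 + 0.1906] / 0.3953 = 0.6568 → 0.66
N(d₁) = N(0.66) = 0.7454
Δ_put = N(d₁) − 1 = 0.7454 − 1 = -0.2546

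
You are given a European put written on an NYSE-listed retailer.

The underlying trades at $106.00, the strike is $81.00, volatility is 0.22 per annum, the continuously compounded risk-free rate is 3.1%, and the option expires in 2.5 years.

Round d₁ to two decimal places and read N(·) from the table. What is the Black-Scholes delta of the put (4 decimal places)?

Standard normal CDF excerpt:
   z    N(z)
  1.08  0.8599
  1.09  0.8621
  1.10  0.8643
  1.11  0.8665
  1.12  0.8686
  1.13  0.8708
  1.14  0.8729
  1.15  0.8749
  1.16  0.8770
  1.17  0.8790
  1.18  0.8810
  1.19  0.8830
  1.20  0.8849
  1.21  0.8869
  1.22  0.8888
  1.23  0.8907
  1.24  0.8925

-0.1210

σ√T = 0.22·√2.5 = 0.3479
d₁ = [ln(106/81) + (0.031 + ½·0.22²)·2.5] / (σ√T) = (0.2690 + 0.1380) / 0.3479 = 1.1700 which rounds to 1.17
N(d₁) = N(1.17) = 0.8790
Δ_put = N(d₁) − 1 = 0.8790 − 1 = -0.1210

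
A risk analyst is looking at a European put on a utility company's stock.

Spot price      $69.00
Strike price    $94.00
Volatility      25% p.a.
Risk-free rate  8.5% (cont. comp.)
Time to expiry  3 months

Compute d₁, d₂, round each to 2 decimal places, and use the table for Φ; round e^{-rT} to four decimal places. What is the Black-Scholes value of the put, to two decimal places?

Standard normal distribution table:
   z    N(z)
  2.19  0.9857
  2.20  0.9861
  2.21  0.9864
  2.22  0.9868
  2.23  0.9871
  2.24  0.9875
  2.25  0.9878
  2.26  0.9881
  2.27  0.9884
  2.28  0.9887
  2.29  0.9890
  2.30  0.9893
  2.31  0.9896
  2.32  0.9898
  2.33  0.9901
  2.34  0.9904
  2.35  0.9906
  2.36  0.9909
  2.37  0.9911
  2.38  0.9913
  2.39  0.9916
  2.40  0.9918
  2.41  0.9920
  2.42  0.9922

$23.07

T = 0.25;  σ√T = 0.1250
d₁ = [ln(69/94) + (0.085 + 0.25²/2)·0.25] / 0.1250 = [-0.3092 + 0.0291] / 0.1250 = -2.2410 which rounds to -2.24
d₂ = d₁ − σ√T = -2.2410 − 0.1250 = -2.3660 which rounds to -2.37
e^(−rT) = e^(−0.085·0.25) = 0.9790
P = 94·0.9790·N(2.37) − 69·N(2.24) = 94·0.9790·0.9911 − 69·0.9875 = 91.2070 − 68.1375 = 23.0695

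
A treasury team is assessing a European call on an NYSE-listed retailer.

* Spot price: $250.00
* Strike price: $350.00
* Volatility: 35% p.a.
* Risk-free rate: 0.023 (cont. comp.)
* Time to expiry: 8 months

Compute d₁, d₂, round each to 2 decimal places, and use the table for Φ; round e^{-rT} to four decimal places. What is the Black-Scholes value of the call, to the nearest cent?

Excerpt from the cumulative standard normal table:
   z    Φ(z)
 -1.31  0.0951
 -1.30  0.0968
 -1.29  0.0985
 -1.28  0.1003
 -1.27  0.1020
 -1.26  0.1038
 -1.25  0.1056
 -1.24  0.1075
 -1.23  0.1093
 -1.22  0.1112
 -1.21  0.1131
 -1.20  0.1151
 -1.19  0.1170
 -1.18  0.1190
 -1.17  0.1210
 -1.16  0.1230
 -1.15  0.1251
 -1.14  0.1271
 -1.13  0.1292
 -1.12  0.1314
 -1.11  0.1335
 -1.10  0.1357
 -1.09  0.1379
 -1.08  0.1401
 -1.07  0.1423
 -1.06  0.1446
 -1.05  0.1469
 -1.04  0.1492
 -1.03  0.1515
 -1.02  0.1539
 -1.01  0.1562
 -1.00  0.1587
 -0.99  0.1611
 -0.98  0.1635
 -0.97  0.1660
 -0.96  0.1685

σ√T = 0.35·√0.6667 = 0.2858
d₁ = [ln(250/350) + (0.023 + 0.35²/2)·0.6667] / 0.2858 = [-0.3365 + 0.0562] / 0.2858 = -0.9809 which rounds to -0.98
d₂ = d₁ − σ√T = -0.9809 − 0.2858 = -1.2666 which rounds to -1.27
e^(−rT) = e^(−0.023·0.6667) = 0.9848
N(d₁) = N(-0.98) = 0.1635;  N(d₂) = N(-1.27) = 0.1020
C = 250·0.1635 − 350·0.9848·0.1020 = 40.8750 − 35.1574 = 5.7176

$5.72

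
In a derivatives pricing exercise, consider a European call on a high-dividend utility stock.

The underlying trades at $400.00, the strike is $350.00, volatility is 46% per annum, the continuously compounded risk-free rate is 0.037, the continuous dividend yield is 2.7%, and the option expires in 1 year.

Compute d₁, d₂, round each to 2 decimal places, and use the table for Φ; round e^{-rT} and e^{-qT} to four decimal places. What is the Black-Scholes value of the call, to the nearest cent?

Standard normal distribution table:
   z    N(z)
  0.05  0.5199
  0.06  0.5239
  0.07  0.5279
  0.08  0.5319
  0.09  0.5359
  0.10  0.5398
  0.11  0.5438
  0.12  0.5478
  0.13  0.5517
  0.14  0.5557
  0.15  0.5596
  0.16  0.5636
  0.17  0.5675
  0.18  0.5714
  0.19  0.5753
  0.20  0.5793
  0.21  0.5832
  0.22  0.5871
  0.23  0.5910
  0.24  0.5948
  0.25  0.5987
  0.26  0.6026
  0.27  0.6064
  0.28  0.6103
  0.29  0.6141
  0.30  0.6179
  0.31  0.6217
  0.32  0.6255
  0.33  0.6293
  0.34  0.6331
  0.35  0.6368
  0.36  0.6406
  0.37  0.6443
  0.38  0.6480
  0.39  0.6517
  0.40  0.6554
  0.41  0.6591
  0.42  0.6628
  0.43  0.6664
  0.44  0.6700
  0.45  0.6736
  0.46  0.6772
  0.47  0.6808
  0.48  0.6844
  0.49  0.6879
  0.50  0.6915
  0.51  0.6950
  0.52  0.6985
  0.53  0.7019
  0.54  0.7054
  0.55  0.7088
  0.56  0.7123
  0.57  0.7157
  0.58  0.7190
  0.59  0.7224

$95.25

T = 1;  σ√T = 0.4600
d₁ = [ln(400/350) + (0.037 − 0.027 + ½·0.46²)·1] / (σ√T) = (0.1335 + 0.1158) / 0.4600 = 0.5420 ⇒ 0.54
d₂ = 0.5420 − 0.4600 = 0.0820 ⇒ 0.08
e^(−qT) = e^(−0.027·1) = 0.9734;  e^(−rT) = e^(−0.037·1) = 0.9637
C = 400·0.9734·N(0.54) − 350·0.9637·N(0.08) = 400·0.9734·0.7054 − 350·0.9637·0.5319 = 274.6545 − 179.4072 = 95.2473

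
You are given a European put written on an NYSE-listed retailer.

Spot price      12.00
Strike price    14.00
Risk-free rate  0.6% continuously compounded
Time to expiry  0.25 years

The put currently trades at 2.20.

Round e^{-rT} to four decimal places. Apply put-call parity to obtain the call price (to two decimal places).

e^(−rT) = e^(−0.006·0.25) = 0.9985
Put-call parity: C − P = S − K·e^(−rT) = 12 − 14·0.9985 = 12 − 13.9790 = -1.9790
C = P + (C − P) = 2.20 + (-1.9790) = 0.2210

0.22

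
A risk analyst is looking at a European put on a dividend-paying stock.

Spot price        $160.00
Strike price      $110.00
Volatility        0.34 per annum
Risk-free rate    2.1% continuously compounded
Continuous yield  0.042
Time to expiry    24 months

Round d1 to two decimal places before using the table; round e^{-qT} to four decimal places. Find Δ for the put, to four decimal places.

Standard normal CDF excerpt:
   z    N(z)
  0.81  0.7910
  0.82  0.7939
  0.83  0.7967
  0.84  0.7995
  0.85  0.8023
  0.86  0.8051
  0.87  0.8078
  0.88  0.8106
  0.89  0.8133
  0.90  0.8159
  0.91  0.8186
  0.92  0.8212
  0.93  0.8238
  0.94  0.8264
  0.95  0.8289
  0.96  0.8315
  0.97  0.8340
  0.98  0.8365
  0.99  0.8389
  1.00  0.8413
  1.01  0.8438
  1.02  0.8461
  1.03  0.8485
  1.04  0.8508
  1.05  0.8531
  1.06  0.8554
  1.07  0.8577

T = 2;  σ√T = 0.4808
d₁ = [ln(160/110) + (0.021 − 0.042 + ½·0.34²)·2] / (σ√T) = (0.3747 + 0.0736) / 0.4808 = 0.9323 ⇒ 0.93
N(d₁) = N(0.93) = 0.8238
Δ_put = exp(−qT)·(N(d₁) − 1) = 0.9194·(0.8238 − 1) = -0.1620

-0.1620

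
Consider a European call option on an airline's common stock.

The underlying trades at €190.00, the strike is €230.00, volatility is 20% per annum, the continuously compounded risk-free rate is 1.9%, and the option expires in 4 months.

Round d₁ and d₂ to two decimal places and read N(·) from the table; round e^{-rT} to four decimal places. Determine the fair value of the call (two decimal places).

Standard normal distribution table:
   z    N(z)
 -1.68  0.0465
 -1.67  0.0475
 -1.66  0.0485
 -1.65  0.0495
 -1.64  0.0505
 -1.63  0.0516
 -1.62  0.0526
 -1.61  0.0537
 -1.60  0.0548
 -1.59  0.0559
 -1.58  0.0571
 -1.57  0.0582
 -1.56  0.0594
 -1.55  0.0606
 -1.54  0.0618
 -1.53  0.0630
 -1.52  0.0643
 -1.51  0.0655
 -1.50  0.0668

σ√T = 0.2·√0.3333 = 0.1155
ln(S/K) + (r + σ²/2)T = ln(190/230) + (0.019 + 0.2²/2)·0.3333 = -0.1911 + 0.0130 = -0.1781
d₁ = -0.1781 / 0.1155 = -1.5420 → -1.54
d₂ = d₁ − σ√T = -1.5420 − 0.1155 = -1.6575 → -1.66
exp(−rT) = exp(−0.019·0.3333) = 0.9937
N(d₁) = N(-1.54) = 0.0618;  N(d₂) = N(-1.66) = 0.0485
C = 190·0.0618 − 230·0.9937·0.0485 = 11.7420 − 11.0847 = 0.6573

€0.66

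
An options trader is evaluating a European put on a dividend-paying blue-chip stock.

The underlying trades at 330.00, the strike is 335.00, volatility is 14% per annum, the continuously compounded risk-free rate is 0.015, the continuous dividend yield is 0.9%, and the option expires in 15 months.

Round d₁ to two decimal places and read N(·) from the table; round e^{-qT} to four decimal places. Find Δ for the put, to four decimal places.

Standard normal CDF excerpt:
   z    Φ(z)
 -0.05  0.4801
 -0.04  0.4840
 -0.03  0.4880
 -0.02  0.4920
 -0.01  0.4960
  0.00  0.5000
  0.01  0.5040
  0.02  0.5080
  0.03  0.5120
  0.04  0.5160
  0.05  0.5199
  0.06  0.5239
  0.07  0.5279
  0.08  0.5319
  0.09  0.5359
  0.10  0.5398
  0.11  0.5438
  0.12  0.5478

σ√T = 0.14·√1.25 = 0.1565
d₁ = [ln(330/335) + (0.015 − 0.009 + ½·0.14²)·1.25] / (σ√T) = (-0.0150 + 0.0198) / 0.1565 = 0.0301 ≈ 0.03
N(d₁) = N(0.03) = 0.5120
Δ_put = exp(−qT)·(N(d₁) − 1) = 0.9888·(0.5120 − 1) = -0.4825

-0.4825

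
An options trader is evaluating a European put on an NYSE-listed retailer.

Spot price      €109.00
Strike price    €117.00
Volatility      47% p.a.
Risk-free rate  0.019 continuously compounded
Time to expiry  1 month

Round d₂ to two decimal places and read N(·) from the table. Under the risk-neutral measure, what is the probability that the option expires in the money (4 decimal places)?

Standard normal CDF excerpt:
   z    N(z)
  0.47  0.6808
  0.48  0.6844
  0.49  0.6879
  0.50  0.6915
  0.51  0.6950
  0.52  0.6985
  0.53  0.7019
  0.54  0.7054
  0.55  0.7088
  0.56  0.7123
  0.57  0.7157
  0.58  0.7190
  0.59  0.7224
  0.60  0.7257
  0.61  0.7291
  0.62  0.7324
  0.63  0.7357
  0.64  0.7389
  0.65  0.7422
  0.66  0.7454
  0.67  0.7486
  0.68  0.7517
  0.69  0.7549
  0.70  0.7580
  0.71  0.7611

σ√T = 0.47·√0.08333 = 0.1357
ln(S/K) + (r + σ²/2)T = ln(109/117) + (0.019 + 0.47²/2)·0.08333 = -0.0708 + 0.0108 = -0.0600
d₁ = -0.0600 / 0.1357 = -0.4425 which rounds to -0.44
d₂ = d₁ − σ√T = -0.4425 − 0.1357 = -0.5782 which rounds to -0.58
Risk-neutral Pr[S_T < K] = N(−d₂) = N(0.58) = 0.7190

0.7190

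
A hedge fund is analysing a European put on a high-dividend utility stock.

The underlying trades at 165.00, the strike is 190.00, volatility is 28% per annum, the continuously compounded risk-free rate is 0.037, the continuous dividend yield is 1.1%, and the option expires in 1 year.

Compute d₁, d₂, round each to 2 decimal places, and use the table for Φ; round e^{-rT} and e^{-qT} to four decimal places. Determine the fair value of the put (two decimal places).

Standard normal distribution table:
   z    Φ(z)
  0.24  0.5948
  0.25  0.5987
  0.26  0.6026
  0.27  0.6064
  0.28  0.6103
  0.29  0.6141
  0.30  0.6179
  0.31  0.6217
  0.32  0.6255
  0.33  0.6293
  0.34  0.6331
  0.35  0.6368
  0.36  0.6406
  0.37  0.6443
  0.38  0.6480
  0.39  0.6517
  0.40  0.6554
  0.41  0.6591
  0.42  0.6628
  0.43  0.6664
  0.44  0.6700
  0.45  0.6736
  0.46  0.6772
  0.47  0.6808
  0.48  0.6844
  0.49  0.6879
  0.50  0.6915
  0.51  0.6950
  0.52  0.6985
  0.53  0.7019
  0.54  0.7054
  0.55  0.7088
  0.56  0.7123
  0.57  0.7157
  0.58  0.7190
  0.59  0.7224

30.82

σ√T = 0.28 × 1.0000 = 0.2800
d₁ = [ln(165/190) + (0.037 − 0.011 + 0.28²/2)·1] / 0.2800 = [-0.1411 + 0.0652] / 0.2800 = -0.2710 which rounds to -0.27
d₂ = d₁ − σ√T = -0.2710 − 0.2800 = -0.5510 which rounds to -0.55
e^(−qT) = e^(−0.011·1) = 0.9891;  e^(−rT) = e^(−0.037·1) = 0.9637
N(−d₂) = N(0.55) = 0.7088;  N(−d₁) = N(0.27) = 0.6064
P = 190·0.9637·0.7088 − 165·0.9891·0.6064 = 129.7834 − 98.9654 = 30.8180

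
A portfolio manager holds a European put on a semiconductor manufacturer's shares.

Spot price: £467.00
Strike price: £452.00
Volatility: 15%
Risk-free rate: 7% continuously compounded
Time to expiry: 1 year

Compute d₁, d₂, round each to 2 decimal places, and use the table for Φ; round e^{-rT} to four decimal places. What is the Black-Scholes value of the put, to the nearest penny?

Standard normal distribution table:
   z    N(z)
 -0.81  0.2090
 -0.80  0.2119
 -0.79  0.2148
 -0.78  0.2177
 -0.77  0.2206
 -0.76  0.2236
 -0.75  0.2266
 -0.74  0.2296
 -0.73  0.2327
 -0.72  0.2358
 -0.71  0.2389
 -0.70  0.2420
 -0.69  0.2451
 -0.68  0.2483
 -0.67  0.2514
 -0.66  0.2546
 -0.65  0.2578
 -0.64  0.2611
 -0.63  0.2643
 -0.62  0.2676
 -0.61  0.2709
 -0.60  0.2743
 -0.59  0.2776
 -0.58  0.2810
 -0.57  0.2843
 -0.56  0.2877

£9.75

σ√T = 0.15·√1 = 0.1500
ln(S/K) + (r + σ²/2)T = ln(467/452) + (0.07 + 0.15²/2)·1 = 0.0326 + 0.0813 = 0.1139
d₁ = 0.1139 / 0.1500 = 0.7593 which rounds to 0.76
d₂ = d₁ − σ√T = 0.7593 − 0.1500 = 0.6093 which rounds to 0.61
e^(−rT) = e^(−0.07·1) = 0.9324
P = 452·0.9324·N(-0.61) − 467·N(-0.76) = 452·0.9324·0.2709 − 467·0.2236 = 114.1694 − 104.4212 = 9.7482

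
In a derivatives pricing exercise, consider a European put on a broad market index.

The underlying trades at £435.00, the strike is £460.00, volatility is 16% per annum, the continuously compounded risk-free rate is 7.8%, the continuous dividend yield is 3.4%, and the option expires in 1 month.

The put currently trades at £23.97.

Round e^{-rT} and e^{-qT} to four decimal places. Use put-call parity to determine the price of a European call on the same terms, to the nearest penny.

e^(−qT) = e^(−0.034·0.08333) = 0.9972;  e^(−rT) = e^(−0.078·0.08333) = 0.9935
Put-call parity: C − P = S·e^(−qT) − K·e^(−rT) = 435·0.9972 − 460·0.9935 = 433.7820 − 457.0100 = -23.2280
C = P + (C − P) = 23.97 + (-23.2280) = 0.7420

£0.74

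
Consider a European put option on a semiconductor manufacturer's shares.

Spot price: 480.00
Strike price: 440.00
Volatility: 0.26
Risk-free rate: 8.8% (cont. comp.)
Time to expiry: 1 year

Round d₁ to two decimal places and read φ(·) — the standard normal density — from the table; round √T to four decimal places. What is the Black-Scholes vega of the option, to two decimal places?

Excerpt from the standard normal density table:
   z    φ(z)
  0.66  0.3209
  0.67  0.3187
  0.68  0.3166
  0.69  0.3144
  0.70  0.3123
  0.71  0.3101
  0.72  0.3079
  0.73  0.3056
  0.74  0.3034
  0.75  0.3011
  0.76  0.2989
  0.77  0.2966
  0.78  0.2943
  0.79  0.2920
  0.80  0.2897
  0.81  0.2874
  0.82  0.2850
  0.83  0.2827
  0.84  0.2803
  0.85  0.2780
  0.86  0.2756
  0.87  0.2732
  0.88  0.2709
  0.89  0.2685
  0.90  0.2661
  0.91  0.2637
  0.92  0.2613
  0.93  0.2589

139.06

σ√T = 0.26 × 1.0000 = 0.2600
d₁ = [ln(480/440) + (0.088 + 0.26²/2)·1] / 0.2600 = [0.0870 + 0.1218] / 0.2600 = 0.8031 ⇒ 0.80
√T = √1 = 1.0000
φ(d₁) = φ(0.80) = 0.2897
vega = S·φ(d₁)·√T = 480·0.2897·1.0000 = 139.0560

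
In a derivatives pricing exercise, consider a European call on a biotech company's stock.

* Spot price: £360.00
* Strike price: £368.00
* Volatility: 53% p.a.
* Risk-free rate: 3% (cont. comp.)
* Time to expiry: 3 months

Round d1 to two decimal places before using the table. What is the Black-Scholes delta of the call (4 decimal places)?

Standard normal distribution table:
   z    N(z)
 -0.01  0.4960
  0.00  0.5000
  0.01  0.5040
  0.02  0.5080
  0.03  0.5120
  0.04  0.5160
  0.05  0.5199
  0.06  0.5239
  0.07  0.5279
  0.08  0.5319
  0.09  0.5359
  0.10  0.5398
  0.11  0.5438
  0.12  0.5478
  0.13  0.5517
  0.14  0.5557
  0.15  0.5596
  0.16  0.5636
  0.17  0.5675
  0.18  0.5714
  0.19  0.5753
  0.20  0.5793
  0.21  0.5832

0.5319

T = 0.25;  σ√T = 0.2650
d₁ = [ln(360/368) + (0.03 + 0.53²/2)·0.25] / 0.2650 = [-0.0220 + 0.0426] / 0.2650 = 0.0779 → 0.08
N(d₁) = N(0.08) = 0.5319
Δ_call = N(d₁) = 0.5319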